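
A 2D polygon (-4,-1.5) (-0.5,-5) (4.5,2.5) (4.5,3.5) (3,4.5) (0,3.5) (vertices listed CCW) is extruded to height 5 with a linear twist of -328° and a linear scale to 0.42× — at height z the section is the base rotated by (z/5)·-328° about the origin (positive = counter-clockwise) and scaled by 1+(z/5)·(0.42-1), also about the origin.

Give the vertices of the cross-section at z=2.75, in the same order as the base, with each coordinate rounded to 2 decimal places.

t = z/height = 2.75/5 = 0.55
s = 1 + (scale-1)·z/height = 1 + (0.42-1)·2.75/5 = 0.681000
θ = twist·z/height = -328°·2.75/5 = -180.4000° = -3.148574 rad
cos θ = -0.999976, sin θ = 0.006981 (intermediates below are computed at full precision and shown rounded to 5 d.p.)
v1: (-4,-1.5) → rotate → (4.01037,1.47204) → ×s → (2.73106,1.00246) → (2.73,1.00)
v2: (-0.5,-5) → rotate → (0.53489,4.99639) → ×s → (0.36426,3.40254) → (0.36,3.40)
v3: (4.5,2.5) → rotate → (-4.51734,-2.46852) → ×s → (-3.07631,-1.68106) → (-3.08,-1.68)
v4: (4.5,3.5) → rotate → (-4.52432,-3.46850) → ×s → (-3.08107,-2.36205) → (-3.08,-2.36)
v5: (3,4.5) → rotate → (-3.03134,-4.47895) → ×s → (-2.06434,-3.05016) → (-2.06,-3.05)
v6: (0,3.5) → rotate → (-0.02443,-3.49991) → ×s → (-0.01664,-2.38344) → (-0.02,-2.38)

Cross-section at z=2.75: (2.73,1.00) (0.36,3.40) (-3.08,-1.68) (-3.08,-2.36) (-2.06,-3.05) (-0.02,-2.38)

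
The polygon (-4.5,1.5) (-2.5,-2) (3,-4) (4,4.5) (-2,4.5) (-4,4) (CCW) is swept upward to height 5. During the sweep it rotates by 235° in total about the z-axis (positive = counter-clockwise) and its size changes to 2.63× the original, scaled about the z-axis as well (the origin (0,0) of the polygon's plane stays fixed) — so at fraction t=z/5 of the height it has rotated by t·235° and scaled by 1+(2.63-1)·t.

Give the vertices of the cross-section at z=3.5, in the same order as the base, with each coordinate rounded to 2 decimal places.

Cross-section at z=3.5: (8.43,-5.67) (6.30,2.70) (-3.90,9.97) (-10.83,-7.00) (1.55,-10.43) (5.96,-10.54)

t = z/height = 3.5/5 = 0.7
s = 1 + (scale-1)·z/height = 1 + (2.63-1)·3.5/5 = 2.141000
θ = twist·z/height = 235°·3.5/5 = 164.5000° = 2.871067 rad
cos θ = -0.963630, sin θ = 0.267238 (intermediates below are computed at full precision and shown rounded to 5 d.p.)
v1: (-4.5,1.5) → rotate → (3.93548,-2.64802) → ×s → (8.42586,-5.66941) → (8.43,-5.67)
v2: (-2.5,-2) → rotate → (2.94355,1.25916) → ×s → (6.30215,2.69587) → (6.30,2.70)
v3: (3,-4) → rotate → (-1.82194,4.65624) → ×s → (-3.90077,9.96900) → (-3.90,9.97)
v4: (4,4.5) → rotate → (-5.05709,-3.26738) → ×s → (-10.82724,-6.99547) → (-10.83,-7.00)
v5: (-2,4.5) → rotate → (0.72469,-4.87081) → ×s → (1.55156,-10.42841) → (1.55,-10.43)
v6: (-4,4) → rotate → (2.78557,-4.92348) → ×s → (5.96390,-10.54116) → (5.96,-10.54)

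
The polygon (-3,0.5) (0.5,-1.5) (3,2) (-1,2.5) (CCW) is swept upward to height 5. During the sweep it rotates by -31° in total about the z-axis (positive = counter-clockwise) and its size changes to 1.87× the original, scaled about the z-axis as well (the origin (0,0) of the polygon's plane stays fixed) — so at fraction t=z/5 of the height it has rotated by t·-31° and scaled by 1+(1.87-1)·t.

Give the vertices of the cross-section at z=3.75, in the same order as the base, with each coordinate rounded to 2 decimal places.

t = z/height = 3.75/5 = 0.75
s = 1 + (scale-1)·z/height = 1 + (1.87-1)·3.75/5 = 1.652500
θ = twist·z/height = -31°·3.75/5 = -23.2500° = -0.405789 rad
cos θ = 0.918791, sin θ = -0.394744 (intermediates below are computed at full precision and shown rounded to 5 d.p.)
v1: (-3,0.5) → rotate → (-2.55900,1.64363) → ×s → (-4.22875,2.71609) → (-4.23,2.72)
v2: (0.5,-1.5) → rotate → (-0.13272,-1.57556) → ×s → (-0.21932,-2.60361) → (-0.22,-2.60)
v3: (3,2) → rotate → (3.54586,0.65335) → ×s → (5.85954,1.07966) → (5.86,1.08)
v4: (-1,2.5) → rotate → (0.06807,2.69172) → ×s → (0.11248,4.44807) → (0.11,4.45)

Cross-section at z=3.75: (-4.23,2.72) (-0.22,-2.60) (5.86,1.08) (0.11,4.45)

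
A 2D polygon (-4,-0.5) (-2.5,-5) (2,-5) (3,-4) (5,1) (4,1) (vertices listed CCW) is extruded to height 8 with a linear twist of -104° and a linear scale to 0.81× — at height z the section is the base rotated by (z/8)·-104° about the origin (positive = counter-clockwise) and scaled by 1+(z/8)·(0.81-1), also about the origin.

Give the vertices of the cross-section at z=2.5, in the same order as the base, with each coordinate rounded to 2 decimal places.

Cross-section at z=2.5: (-3.43,1.62) (-4.51,-2.70) (-0.94,-4.98) (0.36,-4.69) (4.47,-1.73) (3.68,-1.23)

t = z/height = 2.5/8 = 0.3125
s = 1 + (scale-1)·z/height = 1 + (0.81-1)·2.5/8 = 0.940625
θ = twist·z/height = -104°·2.5/8 = -32.5000° = -0.567232 rad
cos θ = 0.843391, sin θ = -0.537300 (intermediates below are computed at full precision and shown rounded to 5 d.p.)
v1: (-4,-0.5) → rotate → (-3.64222,1.72750) → ×s → (-3.42596,1.62493) → (-3.43,1.62)
v2: (-2.5,-5) → rotate → (-4.79498,-2.87371) → ×s → (-4.51027,-2.70308) → (-4.51,-2.70)
v3: (2,-5) → rotate → (-0.99972,-5.29156) → ×s → (-0.94036,-4.97737) → (-0.94,-4.98)
v4: (3,-4) → rotate → (0.38098,-4.98546) → ×s → (0.35836,-4.68945) → (0.36,-4.69)
v5: (5,1) → rotate → (4.75426,-1.84311) → ×s → (4.47197,-1.73367) → (4.47,-1.73)
v6: (4,1) → rotate → (3.91087,-1.30581) → ×s → (3.67866,-1.22827) → (3.68,-1.23)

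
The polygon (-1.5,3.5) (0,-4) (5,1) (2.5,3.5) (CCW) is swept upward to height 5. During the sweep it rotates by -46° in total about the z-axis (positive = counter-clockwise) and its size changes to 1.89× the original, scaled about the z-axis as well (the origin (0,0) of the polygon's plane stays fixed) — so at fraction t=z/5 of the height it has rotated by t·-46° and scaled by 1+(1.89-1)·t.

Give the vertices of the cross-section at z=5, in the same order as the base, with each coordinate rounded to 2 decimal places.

Cross-section at z=5: (2.79,6.63) (-5.44,-5.25) (7.92,-5.48) (8.04,1.20)

t = z/height = 5/5 = 1
s = 1 + (scale-1)·z/height = 1 + (1.89-1)·5/5 = 1.890000
θ = twist·z/height = -46°·5/5 = -46.0000° = -0.802851 rad
cos θ = 0.694658, sin θ = -0.719340 (intermediates below are computed at full precision and shown rounded to 5 d.p.)
v1: (-1.5,3.5) → rotate → (1.47570,3.51031) → ×s → (2.78908,6.63449) → (2.79,6.63)
v2: (0,-4) → rotate → (-2.87736,-2.77863) → ×s → (-5.43821,-5.25162) → (-5.44,-5.25)
v3: (5,1) → rotate → (4.19263,-2.90204) → ×s → (7.92407,-5.48486) → (7.92,-5.48)
v4: (2.5,3.5) → rotate → (4.25434,0.63295) → ×s → (8.04069,1.19628) → (8.04,1.20)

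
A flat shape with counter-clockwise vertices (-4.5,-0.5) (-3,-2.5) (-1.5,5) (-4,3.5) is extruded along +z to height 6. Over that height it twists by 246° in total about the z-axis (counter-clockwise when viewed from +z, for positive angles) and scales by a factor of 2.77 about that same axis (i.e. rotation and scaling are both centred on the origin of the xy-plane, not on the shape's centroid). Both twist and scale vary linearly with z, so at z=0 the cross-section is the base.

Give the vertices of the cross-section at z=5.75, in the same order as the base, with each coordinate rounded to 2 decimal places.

Cross-section at z=5.75: (5.71,10.79) (-1.02,10.48) (13.42,-4.24) (13.87,3.60)

t = z/height = 5.75/6 = 0.958333
s = 1 + (scale-1)·z/height = 1 + (2.77-1)·5.75/6 = 2.696250
θ = twist·z/height = 246°·5.75/6 = 235.7500° = 4.114614 rad
cos θ = -0.562805, sin θ = -0.826590 (intermediates below are computed at full precision and shown rounded to 5 d.p.)
v1: (-4.5,-0.5) → rotate → (2.11933,4.00106) → ×s → (5.71424,10.78785) → (5.71,10.79)
v2: (-3,-2.5) → rotate → (-0.37806,3.88678) → ×s → (-1.01934,10.47973) → (-1.02,10.48)
v3: (-1.5,5) → rotate → (4.97716,-1.57414) → ×s → (13.41966,-4.24428) → (13.42,-4.24)
v4: (-4,3.5) → rotate → (5.14428,1.33654) → ×s → (13.87028,3.60365) → (13.87,3.60)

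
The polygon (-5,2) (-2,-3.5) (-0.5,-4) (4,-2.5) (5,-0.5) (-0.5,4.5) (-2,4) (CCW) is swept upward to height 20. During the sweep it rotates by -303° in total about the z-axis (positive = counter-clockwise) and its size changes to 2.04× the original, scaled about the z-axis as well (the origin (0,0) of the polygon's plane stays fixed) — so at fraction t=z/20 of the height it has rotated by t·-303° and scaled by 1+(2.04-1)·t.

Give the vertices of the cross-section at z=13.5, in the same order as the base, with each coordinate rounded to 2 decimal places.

t = z/height = 13.5/20 = 0.675
s = 1 + (scale-1)·z/height = 1 + (2.04-1)·13.5/20 = 1.702000
θ = twist·z/height = -303°·13.5/20 = -204.5250° = -3.569635 rad
cos θ = -0.909780, sin θ = 0.415090 (intermediates below are computed at full precision and shown rounded to 5 d.p.)
v1: (-5,2) → rotate → (3.71872,-3.89501) → ×s → (6.32926,-6.62931) → (6.33,-6.63)
v2: (-2,-3.5) → rotate → (3.27238,2.35405) → ×s → (5.56958,4.00659) → (5.57,4.01)
v3: (-0.5,-4) → rotate → (2.11525,3.43158) → ×s → (3.60016,5.84054) → (3.60,5.84)
v4: (4,-2.5) → rotate → (-2.60140,3.93481) → ×s → (-4.42757,6.69705) → (-4.43,6.70)
v5: (5,-0.5) → rotate → (-4.34136,2.53034) → ×s → (-7.38899,4.30664) → (-7.39,4.31)
v6: (-0.5,4.5) → rotate → (-1.41302,-4.30156) → ×s → (-2.40495,-7.32125) → (-2.40,-7.32)
v7: (-2,4) → rotate → (0.15920,-4.46930) → ×s → (0.27096,-7.60675) → (0.27,-7.61)

Cross-section at z=13.5: (6.33,-6.63) (5.57,4.01) (3.60,5.84) (-4.43,6.70) (-7.39,4.31) (-2.40,-7.32) (0.27,-7.61)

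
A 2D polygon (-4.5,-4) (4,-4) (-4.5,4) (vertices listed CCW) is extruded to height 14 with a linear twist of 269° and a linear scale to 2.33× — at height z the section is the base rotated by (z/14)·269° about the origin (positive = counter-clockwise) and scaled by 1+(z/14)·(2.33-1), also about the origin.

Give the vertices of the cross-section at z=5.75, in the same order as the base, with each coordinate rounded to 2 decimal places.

t = z/height = 5.75/14 = 0.410714
s = 1 + (scale-1)·z/height = 1 + (2.33-1)·5.75/14 = 1.546250
θ = twist·z/height = 269°·5.75/14 = 110.4821° = 1.928277 rad
cos θ = -0.349915, sin θ = 0.936781 (intermediates below are computed at full precision and shown rounded to 5 d.p.)
v1: (-4.5,-4) → rotate → (5.32174,-2.81585) → ×s → (8.22875,-4.35401) → (8.23,-4.35)
v2: (4,-4) → rotate → (2.34746,5.14679) → ×s → (3.62977,7.95822) → (3.63,7.96)
v3: (-4.5,4) → rotate → (-2.17251,-5.61518) → ×s → (-3.35924,-8.68247) → (-3.36,-8.68)

Cross-section at z=5.75: (8.23,-4.35) (3.63,7.96) (-3.36,-8.68)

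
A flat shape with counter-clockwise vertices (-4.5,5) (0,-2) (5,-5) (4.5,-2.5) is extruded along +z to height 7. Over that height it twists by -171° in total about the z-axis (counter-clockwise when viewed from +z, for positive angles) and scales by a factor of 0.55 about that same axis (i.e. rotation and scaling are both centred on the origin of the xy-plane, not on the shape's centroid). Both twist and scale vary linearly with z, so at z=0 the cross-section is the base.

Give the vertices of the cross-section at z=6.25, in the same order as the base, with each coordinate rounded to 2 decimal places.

t = z/height = 6.25/7 = 0.892857
s = 1 + (scale-1)·z/height = 1 + (0.55-1)·6.25/7 = 0.598214
θ = twist·z/height = -171°·6.25/7 = -152.6786° = -2.664744 rad
cos θ = -0.888446, sin θ = -0.458982 (intermediates below are computed at full precision and shown rounded to 5 d.p.)
v1: (-4.5,5) → rotate → (6.29291,-2.37681) → ×s → (3.76451,-1.42184) → (3.76,-1.42)
v2: (0,-2) → rotate → (-0.91796,1.77689) → ×s → (-0.54914,1.06296) → (-0.55,1.06)
v3: (5,-5) → rotate → (-6.73714,2.14732) → ×s → (-4.03025,1.28456) → (-4.03,1.28)
v4: (4.5,-2.5) → rotate → (-5.14546,0.15570) → ×s → (-3.07809,0.09314) → (-3.08,0.09)

Cross-section at z=6.25: (3.76,-1.42) (-0.55,1.06) (-4.03,1.28) (-3.08,0.09)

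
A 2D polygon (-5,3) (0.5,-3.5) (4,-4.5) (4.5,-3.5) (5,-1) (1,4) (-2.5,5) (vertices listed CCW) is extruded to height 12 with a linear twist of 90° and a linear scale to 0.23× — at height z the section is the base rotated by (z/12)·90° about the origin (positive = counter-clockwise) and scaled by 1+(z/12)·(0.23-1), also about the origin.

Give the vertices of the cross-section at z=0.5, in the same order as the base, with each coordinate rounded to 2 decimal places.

t = z/height = 0.5/12 = 0.0416667
s = 1 + (scale-1)·z/height = 1 + (0.23-1)·0.5/12 = 0.967917
θ = twist·z/height = 90°·0.5/12 = 3.7500° = 0.065450 rad
cos θ = 0.997859, sin θ = 0.065403 (intermediates below are computed at full precision and shown rounded to 5 d.p.)
v1: (-5,3) → rotate → (-5.18550,2.66656) → ×s → (-5.01914,2.58101) → (-5.02,2.58)
v2: (0.5,-3.5) → rotate → (0.72784,-3.45980) → ×s → (0.70449,-3.34880) → (0.70,-3.35)
v3: (4,-4.5) → rotate → (4.28575,-4.22875) → ×s → (4.14825,-4.09308) → (4.15,-4.09)
v4: (4.5,-3.5) → rotate → (4.71928,-3.19819) → ×s → (4.56787,-3.09558) → (4.57,-3.10)
v5: (5,-1) → rotate → (5.05470,-0.67084) → ×s → (4.89253,-0.64932) → (4.89,-0.65)
v6: (1,4) → rotate → (0.73625,4.05684) → ×s → (0.71263,3.92668) → (0.71,3.93)
v7: (-2.5,5) → rotate → (-2.82166,4.82579) → ×s → (-2.73113,4.67096) → (-2.73,4.67)

Cross-section at z=0.5: (-5.02,2.58) (0.70,-3.35) (4.15,-4.09) (4.57,-3.10) (4.89,-0.65) (0.71,3.93) (-2.73,4.67)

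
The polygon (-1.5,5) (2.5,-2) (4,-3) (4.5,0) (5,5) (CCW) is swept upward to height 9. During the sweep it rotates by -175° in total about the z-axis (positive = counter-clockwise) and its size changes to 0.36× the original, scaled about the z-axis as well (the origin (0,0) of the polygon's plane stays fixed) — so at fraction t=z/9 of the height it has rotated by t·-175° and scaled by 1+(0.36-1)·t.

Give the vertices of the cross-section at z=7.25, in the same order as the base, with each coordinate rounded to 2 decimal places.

t = z/height = 7.25/9 = 0.805556
s = 1 + (scale-1)·z/height = 1 + (0.36-1)·7.25/9 = 0.484444
θ = twist·z/height = -175°·7.25/9 = -140.9722° = -2.460429 rad
cos θ = -0.776841, sin θ = -0.629697 (intermediates below are computed at full precision and shown rounded to 5 d.p.)
v1: (-1.5,5) → rotate → (4.31375,-2.93966) → ×s → (2.08977,-1.42410) → (2.09,-1.42)
v2: (2.5,-2) → rotate → (-3.20150,-0.02056) → ×s → (-1.55095,-0.00996) → (-1.55,-0.01)
v3: (4,-3) → rotate → (-4.99645,-0.18827) → ×s → (-2.42050,-0.09120) → (-2.42,-0.09)
v4: (4.5,0) → rotate → (-3.49578,-2.83364) → ×s → (-1.69351,-1.37274) → (-1.69,-1.37)
v5: (5,5) → rotate → (-0.73572,-7.03269) → ×s → (-0.35641,-3.40695) → (-0.36,-3.41)

Cross-section at z=7.25: (2.09,-1.42) (-1.55,-0.01) (-2.42,-0.09) (-1.69,-1.37) (-0.36,-3.41)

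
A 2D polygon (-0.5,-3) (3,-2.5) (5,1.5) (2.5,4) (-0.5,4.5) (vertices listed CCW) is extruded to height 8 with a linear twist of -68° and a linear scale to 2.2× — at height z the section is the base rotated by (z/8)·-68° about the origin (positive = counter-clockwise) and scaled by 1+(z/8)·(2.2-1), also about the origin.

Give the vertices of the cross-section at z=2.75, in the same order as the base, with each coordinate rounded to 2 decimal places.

t = z/height = 2.75/8 = 0.34375
s = 1 + (scale-1)·z/height = 1 + (2.2-1)·2.75/8 = 1.412500
θ = twist·z/height = -68°·2.75/8 = -23.3750° = -0.407971 rad
cos θ = 0.917928, sin θ = -0.396747 (intermediates below are computed at full precision and shown rounded to 5 d.p.)
v1: (-0.5,-3) → rotate → (-1.64921,-2.55541) → ×s → (-2.32950,-3.60952) → (-2.33,-3.61)
v2: (3,-2.5) → rotate → (1.76191,-3.48506) → ×s → (2.48870,-4.92265) → (2.49,-4.92)
v3: (5,1.5) → rotate → (5.18476,-0.60685) → ×s → (7.32347,-0.85717) → (7.32,-0.86)
v4: (2.5,4) → rotate → (3.88181,2.67984) → ×s → (5.48306,3.78528) → (5.48,3.79)
v5: (-0.5,4.5) → rotate → (1.32640,4.32905) → ×s → (1.87354,6.11478) → (1.87,6.11)

Cross-section at z=2.75: (-2.33,-3.61) (2.49,-4.92) (7.32,-0.86) (5.48,3.79) (1.87,6.11)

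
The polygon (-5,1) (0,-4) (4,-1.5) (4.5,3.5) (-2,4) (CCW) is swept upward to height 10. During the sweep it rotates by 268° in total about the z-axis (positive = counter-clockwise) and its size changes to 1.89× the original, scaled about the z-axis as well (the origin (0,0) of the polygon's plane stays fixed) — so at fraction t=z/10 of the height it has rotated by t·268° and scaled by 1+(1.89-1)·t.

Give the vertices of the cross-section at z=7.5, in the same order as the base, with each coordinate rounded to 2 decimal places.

t = z/height = 7.5/10 = 0.75
s = 1 + (scale-1)·z/height = 1 + (1.89-1)·7.5/10 = 1.667500
θ = twist·z/height = 268°·7.5/10 = 201.0000° = 3.508112 rad
cos θ = -0.933580, sin θ = -0.358368 (intermediates below are computed at full precision and shown rounded to 5 d.p.)
v1: (-5,1) → rotate → (5.02627,0.85826) → ×s → (8.38131,1.43115) → (8.38,1.43)
v2: (0,-4) → rotate → (-1.43347,3.73432) → ×s → (-2.39031,6.22698) → (-2.39,6.23)
v3: (4,-1.5) → rotate → (-4.27187,-0.03310) → ×s → (-7.12335,-0.05520) → (-7.12,-0.06)
v4: (4.5,3.5) → rotate → (-2.94682,-4.88019) → ×s → (-4.91383,-8.13771) → (-4.91,-8.14)
v5: (-2,4) → rotate → (3.30063,-3.01759) → ×s → (5.50380,-5.03182) → (5.50,-5.03)

Cross-section at z=7.5: (8.38,1.43) (-2.39,6.23) (-7.12,-0.06) (-4.91,-8.14) (5.50,-5.03)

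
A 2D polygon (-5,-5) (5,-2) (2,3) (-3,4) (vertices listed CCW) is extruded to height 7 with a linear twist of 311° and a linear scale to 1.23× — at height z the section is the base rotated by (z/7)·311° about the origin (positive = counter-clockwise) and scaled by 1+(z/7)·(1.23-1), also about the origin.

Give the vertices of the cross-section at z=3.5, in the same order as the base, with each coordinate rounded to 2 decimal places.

t = z/height = 3.5/7 = 0.5
s = 1 + (scale-1)·z/height = 1 + (1.23-1)·3.5/7 = 1.115000
θ = twist·z/height = 311°·3.5/7 = 155.5000° = 2.713987 rad
cos θ = -0.909961, sin θ = 0.414693 (intermediates below are computed at full precision and shown rounded to 5 d.p.)
v1: (-5,-5) → rotate → (6.62327,2.47634) → ×s → (7.38495,2.76112) → (7.38,2.76)
v2: (5,-2) → rotate → (-3.72042,3.89339) → ×s → (-4.14827,4.34113) → (-4.15,4.34)
v3: (2,3) → rotate → (-3.06400,-1.90050) → ×s → (-3.41636,-2.11905) → (-3.42,-2.12)
v4: (-3,4) → rotate → (1.07111,-4.88392) → ×s → (1.19429,-5.44558) → (1.19,-5.45)

Cross-section at z=3.5: (7.38,2.76) (-4.15,4.34) (-3.42,-2.12) (1.19,-5.45)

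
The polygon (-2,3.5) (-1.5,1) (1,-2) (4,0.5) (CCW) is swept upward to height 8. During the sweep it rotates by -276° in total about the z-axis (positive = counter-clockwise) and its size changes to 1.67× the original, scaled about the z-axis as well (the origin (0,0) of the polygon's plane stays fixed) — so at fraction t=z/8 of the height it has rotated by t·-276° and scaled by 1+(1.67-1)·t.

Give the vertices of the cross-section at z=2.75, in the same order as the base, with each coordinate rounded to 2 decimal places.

Cross-section at z=2.75: (4.50,2.09) (1.38,1.73) (-2.56,-1.02) (0.19,-4.96)

t = z/height = 2.75/8 = 0.34375
s = 1 + (scale-1)·z/height = 1 + (1.67-1)·2.75/8 = 1.230313
θ = twist·z/height = -276°·2.75/8 = -94.8750° = -1.655881 rad
cos θ = -0.084982, sin θ = -0.996382 (intermediates below are computed at full precision and shown rounded to 5 d.p.)
v1: (-2,3.5) → rotate → (3.65730,1.69533) → ×s → (4.49963,2.08578) → (4.50,2.09)
v2: (-1.5,1) → rotate → (1.12386,1.40959) → ×s → (1.38269,1.73424) → (1.38,1.73)
v3: (1,-2) → rotate → (-2.07775,-0.82642) → ×s → (-2.55628,-1.01675) → (-2.56,-1.02)
v4: (4,0.5) → rotate → (0.15826,-4.02802) → ×s → (0.19471,-4.95572) → (0.19,-4.96)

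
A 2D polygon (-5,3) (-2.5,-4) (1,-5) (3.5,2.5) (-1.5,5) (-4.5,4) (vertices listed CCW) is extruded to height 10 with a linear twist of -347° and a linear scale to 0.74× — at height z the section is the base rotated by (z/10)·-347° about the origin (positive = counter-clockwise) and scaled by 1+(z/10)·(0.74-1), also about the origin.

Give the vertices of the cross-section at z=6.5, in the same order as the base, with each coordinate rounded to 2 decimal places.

t = z/height = 6.5/10 = 0.65
s = 1 + (scale-1)·z/height = 1 + (0.74-1)·6.5/10 = 0.831000
θ = twist·z/height = -347°·6.5/10 = -225.5500° = -3.936590 rad
cos θ = -0.700287, sin θ = 0.713862 (intermediates below are computed at full precision and shown rounded to 5 d.p.)
v1: (-5,3) → rotate → (1.35985,-5.67017) → ×s → (1.13003,-4.71191) → (1.13,-4.71)
v2: (-2.5,-4) → rotate → (4.60616,1.01649) → ×s → (3.82772,0.84470) → (3.83,0.84)
v3: (1,-5) → rotate → (2.86902,4.21529) → ×s → (2.38416,3.50291) → (2.38,3.50)
v4: (3.5,2.5) → rotate → (-4.23566,0.74780) → ×s → (-3.51983,0.62142) → (-3.52,0.62)
v5: (-1.5,5) → rotate → (-2.51888,-4.57223) → ×s → (-2.09319,-3.79952) → (-2.09,-3.80)
v6: (-4.5,4) → rotate → (0.29584,-6.01352) → ×s → (0.24584,-4.99724) → (0.25,-5.00)

Cross-section at z=6.5: (1.13,-4.71) (3.83,0.84) (2.38,3.50) (-3.52,0.62) (-2.09,-3.80) (0.25,-5.00)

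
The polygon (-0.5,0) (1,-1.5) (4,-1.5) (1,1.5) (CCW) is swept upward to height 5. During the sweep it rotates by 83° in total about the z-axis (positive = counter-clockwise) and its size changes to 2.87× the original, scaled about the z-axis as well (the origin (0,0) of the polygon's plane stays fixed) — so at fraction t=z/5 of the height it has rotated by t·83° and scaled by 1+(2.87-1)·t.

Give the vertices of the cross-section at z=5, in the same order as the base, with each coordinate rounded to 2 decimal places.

t = z/height = 5/5 = 1
s = 1 + (scale-1)·z/height = 1 + (2.87-1)·5/5 = 2.870000
θ = twist·z/height = 83°·5/5 = 83.0000° = 1.448623 rad
cos θ = 0.121869, sin θ = 0.992546 (intermediates below are computed at full precision and shown rounded to 5 d.p.)
v1: (-0.5,0) → rotate → (-0.06093,-0.49627) → ×s → (-0.17488,-1.42430) → (-0.17,-1.42)
v2: (1,-1.5) → rotate → (1.61069,0.80974) → ×s → (4.62268,2.32396) → (4.62,2.32)
v3: (4,-1.5) → rotate → (1.97630,3.78738) → ×s → (5.67197,10.86978) → (5.67,10.87)
v4: (1,1.5) → rotate → (-1.36695,1.17535) → ×s → (-3.92315,3.37325) → (-3.92,3.37)

Cross-section at z=5: (-0.17,-1.42) (4.62,2.32) (5.67,10.87) (-3.92,3.37)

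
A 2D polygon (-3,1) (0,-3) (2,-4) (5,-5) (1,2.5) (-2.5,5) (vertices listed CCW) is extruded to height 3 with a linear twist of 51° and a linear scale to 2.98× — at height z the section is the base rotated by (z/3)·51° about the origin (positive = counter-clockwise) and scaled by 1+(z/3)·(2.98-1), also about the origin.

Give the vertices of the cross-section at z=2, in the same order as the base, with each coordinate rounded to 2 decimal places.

Cross-section at z=2: (-7.07,-1.97) (3.89,-5.77) (9.04,-5.10) (16.10,-3.13) (-1.32,6.11) (-11.30,6.37)

t = z/height = 2/3 = 0.666667
s = 1 + (scale-1)·z/height = 1 + (2.98-1)·2/3 = 2.320000
θ = twist·z/height = 51°·2/3 = 34.0000° = 0.593412 rad
cos θ = 0.829038, sin θ = 0.559193 (intermediates below are computed at full precision and shown rounded to 5 d.p.)
v1: (-3,1) → rotate → (-3.04631,-0.84854) → ×s → (-7.06743,-1.96862) → (-7.07,-1.97)
v2: (0,-3) → rotate → (1.67758,-2.48711) → ×s → (3.89198,-5.77010) → (3.89,-5.77)
v3: (2,-4) → rotate → (3.89485,-2.19776) → ×s → (9.03604,-5.09881) → (9.04,-5.10)
v4: (5,-5) → rotate → (6.94115,-1.34922) → ×s → (16.10347,-3.13020) → (16.10,-3.13)
v5: (1,2.5) → rotate → (-0.56894,2.63179) → ×s → (-1.31995,6.10575) → (-1.32,6.11)
v6: (-2.5,5) → rotate → (-4.86856,2.74721) → ×s → (-11.29506,6.37352) → (-11.30,6.37)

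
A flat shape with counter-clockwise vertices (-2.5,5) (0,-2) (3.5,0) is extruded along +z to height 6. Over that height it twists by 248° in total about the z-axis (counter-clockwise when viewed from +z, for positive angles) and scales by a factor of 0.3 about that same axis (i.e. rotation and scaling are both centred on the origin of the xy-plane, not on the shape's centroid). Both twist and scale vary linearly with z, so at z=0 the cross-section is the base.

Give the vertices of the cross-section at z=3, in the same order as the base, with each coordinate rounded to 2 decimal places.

Cross-section at z=3: (-1.79,-3.16) (1.08,0.73) (-1.27,1.89)

t = z/height = 3/6 = 0.5
s = 1 + (scale-1)·z/height = 1 + (0.3-1)·3/6 = 0.650000
θ = twist·z/height = 248°·3/6 = 124.0000° = 2.164208 rad
cos θ = -0.559193, sin θ = 0.829038 (intermediates below are computed at full precision and shown rounded to 5 d.p.)
v1: (-2.5,5) → rotate → (-2.74721,-4.86856) → ×s → (-1.78568,-3.16456) → (-1.79,-3.16)
v2: (0,-2) → rotate → (1.65808,1.11839) → ×s → (1.07775,0.72695) → (1.08,0.73)
v3: (3.5,0) → rotate → (-1.95718,2.90163) → ×s → (-1.27216,1.88606) → (-1.27,1.89)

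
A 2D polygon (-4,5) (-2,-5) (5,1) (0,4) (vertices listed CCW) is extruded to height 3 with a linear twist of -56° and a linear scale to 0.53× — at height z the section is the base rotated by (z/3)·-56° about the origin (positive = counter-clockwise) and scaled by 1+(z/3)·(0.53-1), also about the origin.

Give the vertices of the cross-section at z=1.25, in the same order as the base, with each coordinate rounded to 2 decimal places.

t = z/height = 1.25/3 = 0.416667
s = 1 + (scale-1)·z/height = 1 + (0.53-1)·1.25/3 = 0.804167
θ = twist·z/height = -56°·1.25/3 = -23.3333° = -0.407243 rad
cos θ = 0.918216, sin θ = -0.396080 (intermediates below are computed at full precision and shown rounded to 5 d.p.)
v1: (-4,5) → rotate → (-1.69247,6.17540) → ×s → (-1.36102,4.96605) → (-1.36,4.97)
v2: (-2,-5) → rotate → (-3.81683,-3.79892) → ×s → (-3.06937,-3.05497) → (-3.07,-3.05)
v3: (5,1) → rotate → (4.98716,-1.06218) → ×s → (4.01051,-0.85417) → (4.01,-0.85)
v4: (0,4) → rotate → (1.58432,3.67286) → ×s → (1.27406,2.95360) → (1.27,2.95)

Cross-section at z=1.25: (-1.36,4.97) (-3.07,-3.05) (4.01,-0.85) (1.27,2.95)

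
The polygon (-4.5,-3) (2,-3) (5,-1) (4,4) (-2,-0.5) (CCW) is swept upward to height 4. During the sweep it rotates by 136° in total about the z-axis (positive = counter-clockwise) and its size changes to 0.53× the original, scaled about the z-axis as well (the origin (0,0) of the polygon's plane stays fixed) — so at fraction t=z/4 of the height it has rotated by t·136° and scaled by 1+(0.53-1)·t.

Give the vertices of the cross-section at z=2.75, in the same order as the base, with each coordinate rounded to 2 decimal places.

t = z/height = 2.75/4 = 0.6875
s = 1 + (scale-1)·z/height = 1 + (0.53-1)·2.75/4 = 0.676875
θ = twist·z/height = 136°·2.75/4 = 93.5000° = 1.631883 rad
cos θ = -0.061049, sin θ = 0.998135 (intermediates below are computed at full precision and shown rounded to 5 d.p.)
v1: (-4.5,-3) → rotate → (3.26912,-4.30846) → ×s → (2.21279,-2.91629) → (2.21,-2.92)
v2: (2,-3) → rotate → (2.87231,2.17942) → ×s → (1.94419,1.47519) → (1.94,1.48)
v3: (5,-1) → rotate → (0.69289,5.05172) → ×s → (0.46900,3.41938) → (0.47,3.42)
v4: (4,4) → rotate → (-4.23673,3.74835) → ×s → (-2.86774,2.53716) → (-2.87,2.54)
v5: (-2,-0.5) → rotate → (0.62116,-1.96575) → ×s → (0.42045,-1.33056) → (0.42,-1.33)

Cross-section at z=2.75: (2.21,-2.92) (1.94,1.48) (0.47,3.42) (-2.87,2.54) (0.42,-1.33)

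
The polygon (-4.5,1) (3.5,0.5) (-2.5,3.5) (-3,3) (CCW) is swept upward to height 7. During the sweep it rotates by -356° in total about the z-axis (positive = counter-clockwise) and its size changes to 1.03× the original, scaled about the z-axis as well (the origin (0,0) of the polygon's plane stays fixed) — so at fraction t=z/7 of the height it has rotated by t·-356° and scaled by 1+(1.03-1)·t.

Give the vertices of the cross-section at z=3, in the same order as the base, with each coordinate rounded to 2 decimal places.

t = z/height = 3/7 = 0.428571
s = 1 + (scale-1)·z/height = 1 + (1.03-1)·3/7 = 1.012857
θ = twist·z/height = -356°·3/7 = -152.5714° = -2.662874 rad
cos θ = -0.887586, sin θ = -0.460642 (intermediates below are computed at full precision and shown rounded to 5 d.p.)
v1: (-4.5,1) → rotate → (4.45478,1.18531) → ×s → (4.51205,1.20054) → (4.51,1.20)
v2: (3.5,0.5) → rotate → (-2.87623,-2.05604) → ×s → (-2.91321,-2.08248) → (-2.91,-2.08)
v3: (-2.5,3.5) → rotate → (3.83121,-1.95494) → ×s → (3.88047,-1.98008) → (3.88,-1.98)
v4: (-3,3) → rotate → (4.04468,-1.28083) → ×s → (4.09669,-1.29730) → (4.10,-1.30)

Cross-section at z=3: (4.51,1.20) (-2.91,-2.08) (3.88,-1.98) (4.10,-1.30)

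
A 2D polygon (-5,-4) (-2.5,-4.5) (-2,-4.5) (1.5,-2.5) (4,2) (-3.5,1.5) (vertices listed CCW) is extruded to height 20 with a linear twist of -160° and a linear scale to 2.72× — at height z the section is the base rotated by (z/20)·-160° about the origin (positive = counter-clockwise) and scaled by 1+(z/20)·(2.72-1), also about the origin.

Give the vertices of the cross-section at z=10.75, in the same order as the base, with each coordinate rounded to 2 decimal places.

t = z/height = 10.75/20 = 0.5375
s = 1 + (scale-1)·z/height = 1 + (2.72-1)·10.75/20 = 1.924500
θ = twist·z/height = -160°·10.75/20 = -86.0000° = -1.500983 rad
cos θ = 0.069756, sin θ = -0.997564 (intermediates below are computed at full precision and shown rounded to 5 d.p.)
v1: (-5,-4) → rotate → (-4.33904,4.70879) → ×s → (-8.35048,9.06207) → (-8.35,9.06)
v2: (-2.5,-4.5) → rotate → (-4.66343,2.18001) → ×s → (-8.97477,4.19542) → (-8.97,4.20)
v3: (-2,-4.5) → rotate → (-4.62855,1.68122) → ×s → (-8.90765,3.23552) → (-8.91,3.24)
v4: (1.5,-2.5) → rotate → (-2.38928,-1.67074) → ×s → (-4.59816,-3.21533) → (-4.60,-3.22)
v5: (4,2) → rotate → (2.27415,-3.85074) → ×s → (4.37661,-7.41076) → (4.38,-7.41)
v6: (-3.5,1.5) → rotate → (1.25220,3.59611) → ×s → (2.40986,6.92071) → (2.41,6.92)

Cross-section at z=10.75: (-8.35,9.06) (-8.97,4.20) (-8.91,3.24) (-4.60,-3.22) (4.38,-7.41) (2.41,6.92)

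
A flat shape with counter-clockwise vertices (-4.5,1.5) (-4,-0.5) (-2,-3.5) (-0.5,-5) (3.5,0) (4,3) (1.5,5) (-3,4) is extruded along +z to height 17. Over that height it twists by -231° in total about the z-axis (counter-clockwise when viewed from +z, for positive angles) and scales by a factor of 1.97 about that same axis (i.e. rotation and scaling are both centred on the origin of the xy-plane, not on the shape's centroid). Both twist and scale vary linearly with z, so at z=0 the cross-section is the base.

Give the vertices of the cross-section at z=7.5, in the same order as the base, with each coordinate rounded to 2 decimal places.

Cross-section at z=7.5: (3.42,5.85) (0.48,5.74) (-4.30,3.83) (-6.84,2.17) (-1.03,-4.89) (3.01,-6.47) (6.54,-3.57) (6.47,3.01)

t = z/height = 7.5/17 = 0.441176
s = 1 + (scale-1)·z/height = 1 + (1.97-1)·7.5/17 = 1.427941
θ = twist·z/height = -231°·7.5/17 = -101.9118° = -1.778696 rad
cos θ = -0.206405, sin θ = -0.978467 (intermediates below are computed at full precision and shown rounded to 5 d.p.)
v1: (-4.5,1.5) → rotate → (2.39652,4.09349) → ×s → (3.42209,5.84527) → (3.42,5.85)
v2: (-4,-0.5) → rotate → (0.33639,4.01707) → ×s → (0.48034,5.73614) → (0.48,5.74)
v3: (-2,-3.5) → rotate → (-3.01182,2.67935) → ×s → (-4.30071,3.82596) → (-4.30,3.83)
v4: (-0.5,-5) → rotate → (-4.78913,1.52126) → ×s → (-6.83860,2.17227) → (-6.84,2.17)
v5: (3.5,0) → rotate → (-0.72242,-3.42463) → ×s → (-1.03157,-4.89017) → (-1.03,-4.89)
v6: (4,3) → rotate → (2.10978,-4.53308) → ×s → (3.01264,-6.47297) → (3.01,-6.47)
v7: (1.5,5) → rotate → (4.58273,-2.49973) → ×s → (6.54386,-3.56946) → (6.54,-3.57)
v8: (-3,4) → rotate → (4.53308,2.10978) → ×s → (6.47297,3.01264) → (6.47,3.01)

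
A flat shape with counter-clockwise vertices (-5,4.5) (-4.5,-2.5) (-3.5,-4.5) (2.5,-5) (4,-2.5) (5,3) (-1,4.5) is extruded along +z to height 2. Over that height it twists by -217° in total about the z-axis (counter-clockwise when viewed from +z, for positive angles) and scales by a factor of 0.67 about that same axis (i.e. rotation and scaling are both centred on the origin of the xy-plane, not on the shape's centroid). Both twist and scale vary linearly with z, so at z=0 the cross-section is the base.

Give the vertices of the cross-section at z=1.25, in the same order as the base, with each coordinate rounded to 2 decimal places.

Cross-section at z=1.25: (5.33,0.22) (1.17,3.92) (-0.51,4.50) (-4.19,1.45) (-3.66,-0.80) (-1.17,-4.48) (3.07,-2.00)

t = z/height = 1.25/2 = 0.625
s = 1 + (scale-1)·z/height = 1 + (0.67-1)·1.25/2 = 0.793750
θ = twist·z/height = -217°·1.25/2 = -135.6250° = -2.367103 rad
cos θ = -0.714778, sin θ = -0.699352 (intermediates below are computed at full precision and shown rounded to 5 d.p.)
v1: (-5,4.5) → rotate → (6.72097,0.28026) → ×s → (5.33477,0.22245) → (5.33,0.22)
v2: (-4.5,-2.5) → rotate → (1.46812,4.93403) → ×s → (1.16532,3.91638) → (1.17,3.92)
v3: (-3.5,-4.5) → rotate → (-0.64536,5.66423) → ×s → (-0.51225,4.49598) → (-0.51,4.50)
v4: (2.5,-5) → rotate → (-5.28370,1.82551) → ×s → (-4.19394,1.44900) → (-4.19,1.45)
v5: (4,-2.5) → rotate → (-4.60749,-1.01046) → ×s → (-3.65720,-0.80205) → (-3.66,-0.80)
v6: (5,3) → rotate → (-1.47583,-5.64109) → ×s → (-1.17144,-4.47762) → (-1.17,-4.48)
v7: (-1,4.5) → rotate → (3.86186,-2.51715) → ×s → (3.06535,-1.99799) → (3.07,-2.00)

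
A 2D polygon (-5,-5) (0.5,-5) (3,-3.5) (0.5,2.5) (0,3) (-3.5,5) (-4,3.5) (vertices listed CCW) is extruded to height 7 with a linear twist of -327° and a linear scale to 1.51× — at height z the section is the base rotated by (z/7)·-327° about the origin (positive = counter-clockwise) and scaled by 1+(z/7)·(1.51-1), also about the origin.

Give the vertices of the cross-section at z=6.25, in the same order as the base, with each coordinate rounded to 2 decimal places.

Cross-section at z=6.25: (4.03,-9.47) (7.02,-2.05) (6.36,2.14) (-3.10,2.04) (-4.05,1.63) (-8.65,-2.00) (-6.90,-3.49)

t = z/height = 6.25/7 = 0.892857
s = 1 + (scale-1)·z/height = 1 + (1.51-1)·6.25/7 = 1.455357
θ = twist·z/height = -327°·6.25/7 = -291.9643° = -5.095738 rad
cos θ = 0.374029, sin θ = 0.927417 (intermediates below are computed at full precision and shown rounded to 5 d.p.)
v1: (-5,-5) → rotate → (2.76694,-6.50723) → ×s → (4.02689,-9.47034) → (4.03,-9.47)
v2: (0.5,-5) → rotate → (4.82410,-1.40643) → ×s → (7.02079,-2.04686) → (7.02,-2.05)
v3: (3,-3.5) → rotate → (4.36805,1.47315) → ×s → (6.35707,2.14396) → (6.36,2.14)
v4: (0.5,2.5) → rotate → (-2.13153,1.39878) → ×s → (-3.10214,2.03572) → (-3.10,2.04)
v5: (0,3) → rotate → (-2.78225,1.12209) → ×s → (-4.04917,1.63304) → (-4.05,1.63)
v6: (-3.5,5) → rotate → (-5.94619,-1.37582) → ×s → (-8.65382,-2.00231) → (-8.65,-2.00)
v7: (-4,3.5) → rotate → (-4.74207,-2.40057) → ×s → (-6.90141,-3.49368) → (-6.90,-3.49)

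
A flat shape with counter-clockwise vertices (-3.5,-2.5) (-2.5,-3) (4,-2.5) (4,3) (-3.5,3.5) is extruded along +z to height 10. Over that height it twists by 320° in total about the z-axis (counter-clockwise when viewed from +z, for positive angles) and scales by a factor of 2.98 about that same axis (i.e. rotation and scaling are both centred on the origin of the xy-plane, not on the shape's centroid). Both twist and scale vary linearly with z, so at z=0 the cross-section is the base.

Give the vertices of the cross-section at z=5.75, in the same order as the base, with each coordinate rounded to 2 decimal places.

Cross-section at z=5.75: (7.09,5.86) (4.89,6.77) (-8.91,4.74) (-8.09,-7.00) (7.99,-6.94)

t = z/height = 5.75/10 = 0.575
s = 1 + (scale-1)·z/height = 1 + (2.98-1)·5.75/10 = 2.138500
θ = twist·z/height = 320°·5.75/10 = 184.0000° = 3.211406 rad
cos θ = -0.997564, sin θ = -0.069756 (intermediates below are computed at full precision and shown rounded to 5 d.p.)
v1: (-3.5,-2.5) → rotate → (3.31708,2.73806) → ×s → (7.09358,5.85534) → (7.09,5.86)
v2: (-2.5,-3) → rotate → (2.28464,3.16708) → ×s → (4.88570,6.77281) → (4.89,6.77)
v3: (4,-2.5) → rotate → (-4.16465,2.21488) → ×s → (-8.90610,4.73653) → (-8.91,4.74)
v4: (4,3) → rotate → (-3.78099,-3.27172) → ×s → (-8.08564,-6.99657) → (-8.09,-7.00)
v5: (-3.5,3.5) → rotate → (3.73562,-3.24733) → ×s → (7.98863,-6.94441) → (7.99,-6.94)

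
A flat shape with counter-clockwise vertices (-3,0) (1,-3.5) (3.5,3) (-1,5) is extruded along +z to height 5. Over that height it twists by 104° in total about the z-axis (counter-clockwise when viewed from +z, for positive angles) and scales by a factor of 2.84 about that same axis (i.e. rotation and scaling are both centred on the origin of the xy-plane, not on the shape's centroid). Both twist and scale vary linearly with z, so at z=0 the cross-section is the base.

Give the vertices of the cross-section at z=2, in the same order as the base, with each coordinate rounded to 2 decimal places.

Cross-section at z=2: (-3.89,-3.46) (5.33,-3.39) (1.09,7.93) (-7.06,5.34)

t = z/height = 2/5 = 0.4
s = 1 + (scale-1)·z/height = 1 + (2.84-1)·2/5 = 1.736000
θ = twist·z/height = 104°·2/5 = 41.6000° = 0.726057 rad
cos θ = 0.747798, sin θ = 0.663926 (intermediates below are computed at full precision and shown rounded to 5 d.p.)
v1: (-3,0) → rotate → (-2.24339,-1.99178) → ×s → (-3.89453,-3.45773) → (-3.89,-3.46)
v2: (1,-3.5) → rotate → (3.07154,-1.95337) → ×s → (5.33219,-3.39105) → (5.33,-3.39)
v3: (3.5,3) → rotate → (0.62551,4.56714) → ×s → (1.08589,7.92855) → (1.09,7.93)
v4: (-1,5) → rotate → (-4.06743,3.07506) → ×s → (-7.06106,5.33831) → (-7.06,5.34)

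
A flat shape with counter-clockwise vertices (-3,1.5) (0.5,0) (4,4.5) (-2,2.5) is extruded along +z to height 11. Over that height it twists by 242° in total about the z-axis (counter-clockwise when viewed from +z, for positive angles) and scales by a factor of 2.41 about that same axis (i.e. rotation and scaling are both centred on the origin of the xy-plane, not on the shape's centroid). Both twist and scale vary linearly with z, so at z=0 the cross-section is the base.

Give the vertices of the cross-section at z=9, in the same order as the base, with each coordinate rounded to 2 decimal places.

Cross-section at z=9: (7.14,-1.08) (-1.02,-0.33) (-5.20,-11.88) (5.76,-3.79)

t = z/height = 9/11 = 0.818182
s = 1 + (scale-1)·z/height = 1 + (2.41-1)·9/11 = 2.153636
θ = twist·z/height = 242°·9/11 = 198.0000° = 3.455752 rad
cos θ = -0.951057, sin θ = -0.309017 (intermediates below are computed at full precision and shown rounded to 5 d.p.)
v1: (-3,1.5) → rotate → (3.31670,-0.49953) → ×s → (7.14296,-1.07581) → (7.14,-1.08)
v2: (0.5,0) → rotate → (-0.47553,-0.15451) → ×s → (-1.02411,-0.33276) → (-1.02,-0.33)
v3: (4,4.5) → rotate → (-2.41365,-5.51582) → ×s → (-5.19812,-11.87908) → (-5.20,-11.88)
v4: (-2,2.5) → rotate → (2.67466,-1.75961) → ×s → (5.76024,-3.78955) → (5.76,-3.79)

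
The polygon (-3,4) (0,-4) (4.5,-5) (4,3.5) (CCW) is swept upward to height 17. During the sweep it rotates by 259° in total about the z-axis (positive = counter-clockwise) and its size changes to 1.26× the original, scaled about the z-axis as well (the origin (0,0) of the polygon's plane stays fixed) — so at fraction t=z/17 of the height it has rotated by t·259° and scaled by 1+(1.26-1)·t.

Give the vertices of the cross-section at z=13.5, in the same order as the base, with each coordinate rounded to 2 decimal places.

Cross-section at z=13.5: (5.35,-2.78) (-2.09,4.35) (-7.51,3.08) (-2.52,-5.90)

t = z/height = 13.5/17 = 0.794118
s = 1 + (scale-1)·z/height = 1 + (1.26-1)·13.5/17 = 1.206471
θ = twist·z/height = 259°·13.5/17 = 205.6765° = 3.589732 rad
cos θ = -0.901255, sin θ = -0.433289 (intermediates below are computed at full precision and shown rounded to 5 d.p.)
v1: (-3,4) → rotate → (4.43692,-2.30515) → ×s → (5.35301,-2.78110) → (5.35,-2.78)
v2: (0,-4) → rotate → (-1.73316,3.60502) → ×s → (-2.09100,4.34935) → (-2.09,4.35)
v3: (4.5,-5) → rotate → (-6.22209,2.55647) → ×s → (-7.50677,3.08431) → (-7.51,3.08)
v4: (4,3.5) → rotate → (-2.08851,-4.88755) → ×s → (-2.51972,-5.89668) → (-2.52,-5.90)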